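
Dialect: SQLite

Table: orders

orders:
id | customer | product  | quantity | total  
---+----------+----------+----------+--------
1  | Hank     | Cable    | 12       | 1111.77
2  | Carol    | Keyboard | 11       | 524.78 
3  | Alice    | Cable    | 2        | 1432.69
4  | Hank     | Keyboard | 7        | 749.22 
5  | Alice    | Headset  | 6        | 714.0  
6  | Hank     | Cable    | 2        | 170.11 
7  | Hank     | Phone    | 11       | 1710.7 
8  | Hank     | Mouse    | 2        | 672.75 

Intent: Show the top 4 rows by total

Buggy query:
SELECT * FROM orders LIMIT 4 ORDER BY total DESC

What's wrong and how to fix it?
Bug: ORDER BY cannot follow LIMIT; LIMIT is the final clause

Fix: Sort with ORDER BY, then apply LIMIT

Corrected query:
SELECT * FROM orders ORDER BY total DESC LIMIT 4

Result:
id | customer | product  | quantity | total  
---+----------+----------+----------+--------
7  | Hank     | Phone    | 11       | 1710.7 
3  | Alice    | Cable    | 2        | 1432.69
1  | Hank     | Cable    | 12       | 1111.77
4  | Hank     | Keyboard | 7        | 749.22 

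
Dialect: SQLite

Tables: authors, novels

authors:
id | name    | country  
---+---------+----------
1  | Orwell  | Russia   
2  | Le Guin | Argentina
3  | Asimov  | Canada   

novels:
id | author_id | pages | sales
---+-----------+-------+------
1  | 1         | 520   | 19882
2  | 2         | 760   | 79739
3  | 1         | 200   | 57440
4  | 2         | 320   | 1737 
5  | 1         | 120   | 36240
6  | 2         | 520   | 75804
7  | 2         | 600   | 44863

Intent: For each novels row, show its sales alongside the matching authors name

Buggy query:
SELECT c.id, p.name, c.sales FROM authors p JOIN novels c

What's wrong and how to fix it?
Bug: JOIN with no ON clause produces a cartesian product; every novels row pairs with every authors row

Fix: Specify the join condition linking the foreign key to the parent id

Corrected query:
SELECT c.id, p.name, c.sales FROM authors p JOIN novels c ON c.author_id = p.id

Result:
id | name    | sales
---+---------+------
1  | Orwell  | 19882
2  | Le Guin | 79739
3  | Orwell  | 57440
4  | Le Guin | 1737 
5  | Orwell  | 36240
6  | Le Guin | 75804
7  | Le Guin | 44863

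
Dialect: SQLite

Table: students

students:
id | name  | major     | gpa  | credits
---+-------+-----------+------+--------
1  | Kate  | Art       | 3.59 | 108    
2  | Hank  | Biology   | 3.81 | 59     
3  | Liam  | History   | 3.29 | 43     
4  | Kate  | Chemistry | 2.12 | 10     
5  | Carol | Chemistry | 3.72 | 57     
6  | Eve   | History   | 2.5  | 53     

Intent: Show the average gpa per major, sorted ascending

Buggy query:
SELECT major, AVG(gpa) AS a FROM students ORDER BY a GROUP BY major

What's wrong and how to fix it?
Bug: GROUP BY must precede ORDER BY

Fix: Reorder: SELECT … FROM … GROUP BY … ORDER BY …

Corrected query:
SELECT major, AVG(gpa) AS a FROM students GROUP BY major ORDER BY a

Result:
major     | a    
----------+------
History   | 2.895
Chemistry | 2.92 
Art       | 3.59 
Biology   | 3.81 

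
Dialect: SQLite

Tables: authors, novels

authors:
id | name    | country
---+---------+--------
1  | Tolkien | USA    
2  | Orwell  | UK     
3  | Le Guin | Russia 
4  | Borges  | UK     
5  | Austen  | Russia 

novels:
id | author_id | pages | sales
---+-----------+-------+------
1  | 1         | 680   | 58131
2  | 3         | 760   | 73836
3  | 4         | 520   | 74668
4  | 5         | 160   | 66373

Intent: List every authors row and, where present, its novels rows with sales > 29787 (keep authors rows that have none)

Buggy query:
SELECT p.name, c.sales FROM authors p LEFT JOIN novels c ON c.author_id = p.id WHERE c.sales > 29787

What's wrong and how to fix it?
Bug: Filtering c.sales in WHERE discards the NULL rows produced by LEFT JOIN, turning it into an inner join

Fix: Put 'c.sales > 29787' in the JOIN's ON clause instead of WHERE

Corrected query:
SELECT p.name, c.sales FROM authors p LEFT JOIN novels c ON c.author_id = p.id AND c.sales > 29787

Result:
name    | sales
--------+------
Tolkien | 58131
Orwell  | NULL 
Le Guin | 73836
Borges  | 74668
Austen  | 66373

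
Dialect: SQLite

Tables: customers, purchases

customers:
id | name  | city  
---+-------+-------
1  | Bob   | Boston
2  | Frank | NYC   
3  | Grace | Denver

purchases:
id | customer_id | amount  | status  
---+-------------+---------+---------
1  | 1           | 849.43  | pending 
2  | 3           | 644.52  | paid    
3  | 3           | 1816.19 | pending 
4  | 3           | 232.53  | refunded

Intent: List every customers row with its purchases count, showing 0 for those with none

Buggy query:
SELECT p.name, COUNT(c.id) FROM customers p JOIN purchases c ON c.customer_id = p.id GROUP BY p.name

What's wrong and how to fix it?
Bug: An inner join excludes parents with zero children

Fix: Use LEFT JOIN so parents without children still appear (COUNT(c.id) gives 0)

Corrected query:
SELECT p.name, COUNT(c.id) FROM customers p LEFT JOIN purchases c ON c.customer_id = p.id GROUP BY p.name

Result:
name  | COUNT(c.id)
------+------------
Bob   | 1          
Frank | 0          
Grace | 3          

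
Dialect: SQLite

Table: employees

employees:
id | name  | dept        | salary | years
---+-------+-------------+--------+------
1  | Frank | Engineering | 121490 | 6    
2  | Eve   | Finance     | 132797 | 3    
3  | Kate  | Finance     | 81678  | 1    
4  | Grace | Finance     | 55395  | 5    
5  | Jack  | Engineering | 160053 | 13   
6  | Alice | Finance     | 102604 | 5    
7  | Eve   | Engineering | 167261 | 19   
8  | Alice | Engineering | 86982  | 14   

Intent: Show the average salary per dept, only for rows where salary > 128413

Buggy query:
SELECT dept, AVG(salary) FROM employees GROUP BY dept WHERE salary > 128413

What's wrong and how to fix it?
Bug: Row-level WHERE must come before GROUP BY in the clause order

Fix: Move the WHERE clause before GROUP BY

Corrected query:
SELECT dept, AVG(salary) FROM employees WHERE salary > 128413 GROUP BY dept

Result:
dept        | AVG(salary)
------------+------------
Engineering | 163657     
Finance     | 132797     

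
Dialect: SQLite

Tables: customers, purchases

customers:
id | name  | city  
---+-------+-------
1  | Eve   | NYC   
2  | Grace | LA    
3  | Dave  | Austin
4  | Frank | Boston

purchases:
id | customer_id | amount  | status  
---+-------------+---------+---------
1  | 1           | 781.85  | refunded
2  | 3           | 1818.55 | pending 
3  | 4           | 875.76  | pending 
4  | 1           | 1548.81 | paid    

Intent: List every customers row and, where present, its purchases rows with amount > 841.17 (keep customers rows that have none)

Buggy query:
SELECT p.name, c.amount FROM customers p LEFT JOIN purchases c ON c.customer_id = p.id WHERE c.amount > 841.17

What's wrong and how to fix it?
Bug: A WHERE condition on the right-hand table after LEFT JOIN drops unmatched parents

Fix: Put 'c.amount > 841.17' in the JOIN's ON clause instead of WHERE

Corrected query:
SELECT p.name, c.amount FROM customers p LEFT JOIN purchases c ON c.customer_id = p.id AND c.amount > 841.17

Result:
name  | amount 
------+--------
Eve   | 1548.81
Grace | NULL   
Dave  | 1818.55
Frank | 875.76 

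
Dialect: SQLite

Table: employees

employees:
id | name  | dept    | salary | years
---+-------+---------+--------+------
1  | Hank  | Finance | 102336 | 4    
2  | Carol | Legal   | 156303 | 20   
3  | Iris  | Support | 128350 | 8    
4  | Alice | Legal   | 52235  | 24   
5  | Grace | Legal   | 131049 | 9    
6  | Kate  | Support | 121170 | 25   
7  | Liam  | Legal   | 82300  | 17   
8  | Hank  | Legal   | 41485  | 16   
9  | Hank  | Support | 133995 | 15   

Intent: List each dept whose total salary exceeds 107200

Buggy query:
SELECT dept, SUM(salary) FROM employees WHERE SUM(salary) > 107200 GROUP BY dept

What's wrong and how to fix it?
Bug: WHERE runs before GROUP BY, so aggregates aren't available there

Fix: Use HAVING (which filters groups after aggregation) instead of WHERE

Corrected query:
SELECT dept, SUM(salary) FROM employees GROUP BY dept HAVING SUM(salary) > 107200

Result:
dept    | SUM(salary)
--------+------------
Legal   | 463372     
Support | 383515     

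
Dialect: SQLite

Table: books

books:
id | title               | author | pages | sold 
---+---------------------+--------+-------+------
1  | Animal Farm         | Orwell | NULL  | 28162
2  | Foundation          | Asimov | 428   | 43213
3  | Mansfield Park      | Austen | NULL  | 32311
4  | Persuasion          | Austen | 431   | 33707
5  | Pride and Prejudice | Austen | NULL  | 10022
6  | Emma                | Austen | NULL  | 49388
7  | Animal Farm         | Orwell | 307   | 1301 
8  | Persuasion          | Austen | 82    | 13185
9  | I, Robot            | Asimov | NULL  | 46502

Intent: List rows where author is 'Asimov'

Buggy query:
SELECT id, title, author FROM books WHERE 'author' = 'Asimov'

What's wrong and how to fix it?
Bug: Single quotes denote string literals in SQL; the column name is being compared as a constant string

Fix: Remove the quotes around the column name (or use double quotes for an identifier)

Corrected query:
SELECT id, title, author FROM books WHERE author = 'Asimov'

Result:
id | title      | author
---+------------+-------
2  | Foundation | Asimov
9  | I, Robot   | Asimov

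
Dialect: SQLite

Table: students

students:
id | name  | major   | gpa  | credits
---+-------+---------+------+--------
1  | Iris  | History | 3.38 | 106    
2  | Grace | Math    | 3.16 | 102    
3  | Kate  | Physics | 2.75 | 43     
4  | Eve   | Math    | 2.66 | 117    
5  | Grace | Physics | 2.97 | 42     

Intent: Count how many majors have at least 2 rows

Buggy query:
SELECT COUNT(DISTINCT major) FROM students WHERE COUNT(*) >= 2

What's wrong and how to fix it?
Bug: WHERE filters individual rows, not groups, so a group-level COUNT is invalid there

Fix: Use a subquery that GROUPs and filters with HAVING, then count its rows

Corrected query:
SELECT COUNT(*) FROM (SELECT major FROM students GROUP BY major HAVING COUNT(*) >= 2)

Result:
COUNT(*)
--------
2       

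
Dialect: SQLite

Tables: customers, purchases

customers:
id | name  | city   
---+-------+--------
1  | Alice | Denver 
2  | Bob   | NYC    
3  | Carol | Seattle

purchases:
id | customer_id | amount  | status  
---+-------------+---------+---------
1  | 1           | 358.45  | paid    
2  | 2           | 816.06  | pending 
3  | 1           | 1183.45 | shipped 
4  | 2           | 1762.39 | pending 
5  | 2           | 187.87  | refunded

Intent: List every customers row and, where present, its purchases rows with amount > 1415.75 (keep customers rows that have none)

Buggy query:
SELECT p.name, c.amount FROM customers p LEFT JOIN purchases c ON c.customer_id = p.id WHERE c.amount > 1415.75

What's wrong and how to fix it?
Bug: A WHERE condition on the right-hand table after LEFT JOIN drops unmatched parents

Fix: Move the right-table condition into the ON clause so unmatched parents are kept

Corrected query:
SELECT p.name, c.amount FROM customers p LEFT JOIN purchases c ON c.customer_id = p.id AND c.amount > 1415.75

Result:
name  | amount 
------+--------
Alice | NULL   
Bob   | 1762.39
Carol | NULL   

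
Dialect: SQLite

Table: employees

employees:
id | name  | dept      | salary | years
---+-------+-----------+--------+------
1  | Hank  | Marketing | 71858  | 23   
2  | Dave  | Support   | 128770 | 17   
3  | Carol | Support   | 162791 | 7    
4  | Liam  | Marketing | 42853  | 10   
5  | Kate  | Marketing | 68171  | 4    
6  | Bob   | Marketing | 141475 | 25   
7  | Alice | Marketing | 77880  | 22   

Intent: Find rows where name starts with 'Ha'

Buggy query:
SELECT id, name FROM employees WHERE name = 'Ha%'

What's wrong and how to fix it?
Bug: Wildcards only work with LIKE; '=' treats '%' as a literal character

Fix: Replace '=' with LIKE so 'Ha%' is treated as a pattern

Corrected query:
SELECT id, name FROM employees WHERE name LIKE 'Ha%'

Result:
id | name
---+-----
1  | Hank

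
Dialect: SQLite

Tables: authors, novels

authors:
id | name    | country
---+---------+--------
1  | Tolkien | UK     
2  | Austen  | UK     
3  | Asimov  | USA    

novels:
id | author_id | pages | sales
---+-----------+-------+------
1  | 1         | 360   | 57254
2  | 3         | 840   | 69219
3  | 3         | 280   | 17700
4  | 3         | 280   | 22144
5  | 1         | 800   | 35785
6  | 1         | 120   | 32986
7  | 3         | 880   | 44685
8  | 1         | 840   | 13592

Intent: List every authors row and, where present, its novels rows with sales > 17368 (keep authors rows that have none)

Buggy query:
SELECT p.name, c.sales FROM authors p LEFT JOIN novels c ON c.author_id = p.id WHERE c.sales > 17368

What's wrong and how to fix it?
Bug: A WHERE condition on the right-hand table after LEFT JOIN drops unmatched parents

Fix: Move the right-table condition into the ON clause so unmatched parents are kept

Corrected query:
SELECT p.name, c.sales FROM authors p LEFT JOIN novels c ON c.author_id = p.id AND c.sales > 17368

Result:
name    | sales
--------+------
Tolkien | 32986
Tolkien | 35785
Tolkien | 57254
Austen  | NULL 
Asimov  | 17700
Asimov  | 22144
Asimov  | 44685
Asimov  | 69219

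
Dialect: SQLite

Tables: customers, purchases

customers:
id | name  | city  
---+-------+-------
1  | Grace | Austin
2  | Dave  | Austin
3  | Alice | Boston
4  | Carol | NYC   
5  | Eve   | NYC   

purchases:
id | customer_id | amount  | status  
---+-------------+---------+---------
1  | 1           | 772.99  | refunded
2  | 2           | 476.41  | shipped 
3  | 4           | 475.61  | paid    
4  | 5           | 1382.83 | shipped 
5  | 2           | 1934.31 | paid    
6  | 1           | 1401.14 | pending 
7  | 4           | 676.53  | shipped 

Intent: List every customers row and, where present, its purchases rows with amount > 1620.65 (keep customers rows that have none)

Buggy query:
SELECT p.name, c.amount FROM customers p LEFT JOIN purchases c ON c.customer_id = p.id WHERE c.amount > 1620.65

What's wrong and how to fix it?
Bug: Filtering c.amount in WHERE discards the NULL rows produced by LEFT JOIN, turning it into an inner join

Fix: Put 'c.amount > 1620.65' in the JOIN's ON clause instead of WHERE

Corrected query:
SELECT p.name, c.amount FROM customers p LEFT JOIN purchases c ON c.customer_id = p.id AND c.amount > 1620.65

Result:
name  | amount 
------+--------
Grace | NULL   
Dave  | 1934.31
Alice | NULL   
Carol | NULL   
Eve   | NULL   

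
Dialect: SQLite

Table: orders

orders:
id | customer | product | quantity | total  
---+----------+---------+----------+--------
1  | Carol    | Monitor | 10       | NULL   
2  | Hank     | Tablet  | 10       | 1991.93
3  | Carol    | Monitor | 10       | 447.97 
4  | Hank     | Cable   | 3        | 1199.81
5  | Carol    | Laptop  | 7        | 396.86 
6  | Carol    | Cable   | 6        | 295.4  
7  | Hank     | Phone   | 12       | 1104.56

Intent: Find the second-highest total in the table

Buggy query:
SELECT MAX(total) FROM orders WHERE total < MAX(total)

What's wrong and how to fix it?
Bug: MAX(total) on the right of the comparison is an aggregate-in-WHERE error

Fix: Compute the overall MAX in a subquery, then take MAX of rows below it

Corrected query:
SELECT MAX(total) FROM orders WHERE total < (SELECT MAX(total) FROM orders)

Result:
MAX(total)
----------
1199.81   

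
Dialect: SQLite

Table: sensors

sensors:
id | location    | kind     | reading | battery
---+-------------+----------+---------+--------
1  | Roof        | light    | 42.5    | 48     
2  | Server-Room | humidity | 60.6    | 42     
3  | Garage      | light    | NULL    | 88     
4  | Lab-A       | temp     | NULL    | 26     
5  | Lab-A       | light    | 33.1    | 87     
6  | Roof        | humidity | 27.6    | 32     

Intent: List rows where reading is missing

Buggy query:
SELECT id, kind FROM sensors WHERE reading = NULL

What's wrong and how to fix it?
Bug: Comparing to NULL with '=' never matches; NULL = NULL is unknown, not true

Fix: Replace '= NULL' with 'IS NULL'

Corrected query:
SELECT id, kind FROM sensors WHERE reading IS NULL

Result:
id | kind 
---+------
3  | light
4  | temp 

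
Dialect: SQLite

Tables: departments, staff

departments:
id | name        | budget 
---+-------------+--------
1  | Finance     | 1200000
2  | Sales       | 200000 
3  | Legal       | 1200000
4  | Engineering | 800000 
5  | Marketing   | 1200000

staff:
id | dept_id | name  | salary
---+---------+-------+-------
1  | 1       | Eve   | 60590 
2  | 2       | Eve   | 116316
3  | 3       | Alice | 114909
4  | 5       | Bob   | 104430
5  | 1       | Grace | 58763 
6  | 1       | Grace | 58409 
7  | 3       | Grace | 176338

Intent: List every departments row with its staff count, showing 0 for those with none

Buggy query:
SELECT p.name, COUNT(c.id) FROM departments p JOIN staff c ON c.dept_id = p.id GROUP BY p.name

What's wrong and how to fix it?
Bug: INNER JOIN drops departments rows that have no matching staff rows

Fix: Use LEFT JOIN so parents without children still appear (COUNT(c.id) gives 0)

Corrected query:
SELECT p.name, COUNT(c.id) FROM departments p LEFT JOIN staff c ON c.dept_id = p.id GROUP BY p.name

Result:
name        | COUNT(c.id)
------------+------------
Engineering | 0          
Finance     | 3          
Legal       | 2          
Marketing   | 1          
Sales       | 1          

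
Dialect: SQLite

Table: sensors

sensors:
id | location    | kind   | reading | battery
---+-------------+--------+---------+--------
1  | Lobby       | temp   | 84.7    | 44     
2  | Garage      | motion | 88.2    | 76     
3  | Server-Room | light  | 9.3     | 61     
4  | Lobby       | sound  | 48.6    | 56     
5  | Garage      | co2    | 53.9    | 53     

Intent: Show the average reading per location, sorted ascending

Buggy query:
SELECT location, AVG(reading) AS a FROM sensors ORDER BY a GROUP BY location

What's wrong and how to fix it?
Bug: GROUP BY must precede ORDER BY

Fix: Move ORDER BY to the end, after GROUP BY

Corrected query:
SELECT location, AVG(reading) AS a FROM sensors GROUP BY location ORDER BY a

Result:
location    | a    
------------+------
Server-Room | 9.3  
Lobby       | 66.65
Garage      | 71.05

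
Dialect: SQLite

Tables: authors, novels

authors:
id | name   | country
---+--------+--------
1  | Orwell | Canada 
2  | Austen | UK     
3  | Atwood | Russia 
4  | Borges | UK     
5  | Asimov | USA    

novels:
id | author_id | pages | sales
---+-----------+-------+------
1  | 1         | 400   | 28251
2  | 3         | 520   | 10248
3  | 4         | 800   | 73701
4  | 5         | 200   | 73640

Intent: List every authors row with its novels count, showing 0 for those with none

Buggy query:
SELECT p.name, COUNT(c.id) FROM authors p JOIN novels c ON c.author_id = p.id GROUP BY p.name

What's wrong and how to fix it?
Bug: An inner join excludes parents with zero children

Fix: Use LEFT JOIN so parents without children still appear (COUNT(c.id) gives 0)

Corrected query:
SELECT p.name, COUNT(c.id) FROM authors p LEFT JOIN novels c ON c.author_id = p.id GROUP BY p.name

Result:
name   | COUNT(c.id)
-------+------------
Asimov | 1          
Atwood | 1          
Austen | 0          
Borges | 1          
Orwell | 1          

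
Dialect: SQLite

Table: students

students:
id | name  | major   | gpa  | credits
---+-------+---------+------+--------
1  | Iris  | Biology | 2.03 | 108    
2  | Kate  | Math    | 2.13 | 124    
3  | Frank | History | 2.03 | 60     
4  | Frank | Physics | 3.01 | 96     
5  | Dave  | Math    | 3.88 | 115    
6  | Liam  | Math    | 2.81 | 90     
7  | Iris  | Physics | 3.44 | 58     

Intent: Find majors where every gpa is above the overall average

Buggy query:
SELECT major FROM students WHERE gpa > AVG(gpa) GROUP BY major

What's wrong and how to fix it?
Bug: WHERE evaluates per row before aggregation, so AVG() is unavailable

Fix: Compute the overall average in a scalar subquery and compare each group's MIN against it in HAVING

Corrected query:
SELECT major FROM students GROUP BY major HAVING MIN(gpa) > (SELECT AVG(gpa) FROM students)

Result:
major  
-------
Physics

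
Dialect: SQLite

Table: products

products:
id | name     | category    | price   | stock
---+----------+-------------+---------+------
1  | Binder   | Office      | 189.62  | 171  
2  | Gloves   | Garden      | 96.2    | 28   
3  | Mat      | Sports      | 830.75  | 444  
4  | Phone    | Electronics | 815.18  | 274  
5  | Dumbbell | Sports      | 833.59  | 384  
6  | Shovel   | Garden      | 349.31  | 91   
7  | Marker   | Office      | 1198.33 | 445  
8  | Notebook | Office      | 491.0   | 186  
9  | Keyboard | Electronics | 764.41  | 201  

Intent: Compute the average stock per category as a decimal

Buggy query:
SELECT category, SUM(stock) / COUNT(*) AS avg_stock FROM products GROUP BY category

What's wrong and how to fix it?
Bug: Both operands are integers, so '/' performs integer division and truncates

Fix: Cast one side to REAL so the division keeps the fractional part

Corrected query:
SELECT category, SUM(stock) * 1.0 / COUNT(*) AS avg_stock FROM products GROUP BY category

Result:
category    | avg_stock 
------------+-----------
Electronics | 237.5     
Garden      | 59.5      
Office      | 267.333333
Sports      | 414       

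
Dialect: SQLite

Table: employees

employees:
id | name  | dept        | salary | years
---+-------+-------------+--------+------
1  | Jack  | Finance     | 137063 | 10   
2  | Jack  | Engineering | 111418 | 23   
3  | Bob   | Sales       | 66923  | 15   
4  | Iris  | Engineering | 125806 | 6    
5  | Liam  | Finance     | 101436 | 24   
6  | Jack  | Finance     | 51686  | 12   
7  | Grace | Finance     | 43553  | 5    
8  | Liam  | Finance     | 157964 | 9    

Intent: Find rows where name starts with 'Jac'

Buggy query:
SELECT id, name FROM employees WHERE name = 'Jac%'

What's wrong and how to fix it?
Bug: Wildcards only work with LIKE; '=' treats '%' as a literal character

Fix: Use LIKE for wildcard pattern matching

Corrected query:
SELECT id, name FROM employees WHERE name LIKE 'Jac%'

Result:
id | name
---+-----
1  | Jack
2  | Jack
6  | Jack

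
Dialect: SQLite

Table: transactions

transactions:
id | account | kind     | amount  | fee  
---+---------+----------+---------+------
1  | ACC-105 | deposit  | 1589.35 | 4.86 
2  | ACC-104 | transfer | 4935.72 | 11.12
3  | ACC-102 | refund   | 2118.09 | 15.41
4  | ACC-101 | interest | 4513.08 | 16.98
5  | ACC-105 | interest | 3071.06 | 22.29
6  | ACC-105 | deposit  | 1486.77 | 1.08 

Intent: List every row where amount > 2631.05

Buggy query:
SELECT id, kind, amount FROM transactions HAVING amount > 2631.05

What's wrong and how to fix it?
Bug: This is a non-aggregate query (no GROUP BY, no aggregates), so in SQLite the HAVING clause is invalid here; a row-level condition belongs in WHERE

Fix: Replace HAVING with WHERE since the condition applies to individual rows

Corrected query:
SELECT id, kind, amount FROM transactions WHERE amount > 2631.05

Result:
id | kind     | amount 
---+----------+--------
2  | transfer | 4935.72
4  | interest | 4513.08
5  | interest | 3071.06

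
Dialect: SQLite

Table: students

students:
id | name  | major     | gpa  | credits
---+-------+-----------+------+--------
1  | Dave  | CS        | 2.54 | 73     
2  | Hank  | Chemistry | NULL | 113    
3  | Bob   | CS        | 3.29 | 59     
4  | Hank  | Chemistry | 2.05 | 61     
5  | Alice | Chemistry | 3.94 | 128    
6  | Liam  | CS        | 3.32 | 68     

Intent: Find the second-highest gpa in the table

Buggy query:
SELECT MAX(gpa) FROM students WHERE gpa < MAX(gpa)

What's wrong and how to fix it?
Bug: The inner MAX is an aggregate inside WHERE, which is not allowed

Fix: Compute the overall MAX in a subquery, then take MAX of rows below it

Corrected query:
SELECT MAX(gpa) FROM students WHERE gpa < (SELECT MAX(gpa) FROM students)

Result:
MAX(gpa)
--------
3.32    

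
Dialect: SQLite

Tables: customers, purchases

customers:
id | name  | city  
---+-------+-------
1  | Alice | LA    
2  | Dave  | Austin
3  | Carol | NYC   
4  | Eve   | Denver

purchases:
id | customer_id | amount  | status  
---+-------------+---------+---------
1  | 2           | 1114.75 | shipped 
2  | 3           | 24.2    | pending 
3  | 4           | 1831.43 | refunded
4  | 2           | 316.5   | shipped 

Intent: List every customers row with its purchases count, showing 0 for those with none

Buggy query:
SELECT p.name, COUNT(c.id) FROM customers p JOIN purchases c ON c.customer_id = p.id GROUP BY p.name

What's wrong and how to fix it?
Bug: INNER JOIN drops customers rows that have no matching purchases rows

Fix: Switch to LEFT JOIN to retain unmatched parent rows

Corrected query:
SELECT p.name, COUNT(c.id) FROM customers p LEFT JOIN purchases c ON c.customer_id = p.id GROUP BY p.name

Result:
name  | COUNT(c.id)
------+------------
Alice | 0          
Carol | 1          
Dave  | 2          
Eve   | 1          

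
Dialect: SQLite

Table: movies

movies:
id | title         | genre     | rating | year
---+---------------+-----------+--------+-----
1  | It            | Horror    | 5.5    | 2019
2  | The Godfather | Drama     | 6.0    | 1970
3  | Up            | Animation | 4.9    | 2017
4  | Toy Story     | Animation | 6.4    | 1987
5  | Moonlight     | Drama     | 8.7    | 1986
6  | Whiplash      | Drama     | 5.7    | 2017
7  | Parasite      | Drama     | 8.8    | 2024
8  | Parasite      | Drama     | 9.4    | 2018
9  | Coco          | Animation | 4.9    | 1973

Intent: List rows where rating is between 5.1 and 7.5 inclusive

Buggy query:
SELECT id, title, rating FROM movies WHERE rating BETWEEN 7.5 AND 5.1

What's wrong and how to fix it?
Bug: The bounds are reversed; BETWEEN a AND b requires a <= b to match anything

Fix: Write BETWEEN 5.1 AND 7.5

Corrected query:
SELECT id, title, rating FROM movies WHERE rating BETWEEN 5.1 AND 7.5

Result:
id | title         | rating
---+---------------+-------
1  | It            | 5.5   
2  | The Godfather | 6     
4  | Toy Story     | 6.4   
6  | Whiplash      | 5.7   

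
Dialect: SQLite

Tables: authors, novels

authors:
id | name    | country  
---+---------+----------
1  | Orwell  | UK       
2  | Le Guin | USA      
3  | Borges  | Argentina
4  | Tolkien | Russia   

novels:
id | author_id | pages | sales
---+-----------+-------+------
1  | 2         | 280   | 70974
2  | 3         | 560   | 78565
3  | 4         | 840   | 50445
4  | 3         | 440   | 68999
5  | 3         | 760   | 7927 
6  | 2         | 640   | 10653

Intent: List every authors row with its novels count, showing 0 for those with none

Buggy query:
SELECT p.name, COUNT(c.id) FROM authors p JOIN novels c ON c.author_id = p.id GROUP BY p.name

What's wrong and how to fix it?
Bug: An inner join excludes parents with zero children

Fix: Switch to LEFT JOIN to retain unmatched parent rows

Corrected query:
SELECT p.name, COUNT(c.id) FROM authors p LEFT JOIN novels c ON c.author_id = p.id GROUP BY p.name

Result:
name    | COUNT(c.id)
--------+------------
Borges  | 3          
Le Guin | 2          
Orwell  | 0          
Tolkien | 1          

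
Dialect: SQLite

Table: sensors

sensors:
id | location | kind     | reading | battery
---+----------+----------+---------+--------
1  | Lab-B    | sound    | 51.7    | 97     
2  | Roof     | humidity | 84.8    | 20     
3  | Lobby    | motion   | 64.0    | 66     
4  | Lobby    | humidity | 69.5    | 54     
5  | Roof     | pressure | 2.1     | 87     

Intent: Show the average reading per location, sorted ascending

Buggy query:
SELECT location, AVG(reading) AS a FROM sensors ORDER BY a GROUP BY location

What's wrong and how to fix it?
Bug: ORDER BY appears before GROUP BY; SQL clause order requires GROUP BY first

Fix: Reorder: SELECT … FROM … GROUP BY … ORDER BY …

Corrected query:
SELECT location, AVG(reading) AS a FROM sensors GROUP BY location ORDER BY a

Result:
location | a    
---------+------
Roof     | 43.45
Lab-B    | 51.7 
Lobby    | 66.75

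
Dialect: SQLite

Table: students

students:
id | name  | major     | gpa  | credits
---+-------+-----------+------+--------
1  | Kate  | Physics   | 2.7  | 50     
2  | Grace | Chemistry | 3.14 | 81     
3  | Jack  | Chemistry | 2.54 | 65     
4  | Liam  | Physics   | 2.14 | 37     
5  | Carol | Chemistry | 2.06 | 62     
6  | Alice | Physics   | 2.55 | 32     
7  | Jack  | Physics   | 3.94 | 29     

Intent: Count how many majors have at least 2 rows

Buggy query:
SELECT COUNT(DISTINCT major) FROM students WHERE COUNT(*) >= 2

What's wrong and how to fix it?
Bug: COUNT(*) cannot appear in WHERE; the per-group count doesn't exist yet

Fix: Use a subquery that GROUPs and filters with HAVING, then count its rows

Corrected query:
SELECT COUNT(*) FROM (SELECT major FROM students GROUP BY major HAVING COUNT(*) >= 2)

Result:
COUNT(*)
--------
2       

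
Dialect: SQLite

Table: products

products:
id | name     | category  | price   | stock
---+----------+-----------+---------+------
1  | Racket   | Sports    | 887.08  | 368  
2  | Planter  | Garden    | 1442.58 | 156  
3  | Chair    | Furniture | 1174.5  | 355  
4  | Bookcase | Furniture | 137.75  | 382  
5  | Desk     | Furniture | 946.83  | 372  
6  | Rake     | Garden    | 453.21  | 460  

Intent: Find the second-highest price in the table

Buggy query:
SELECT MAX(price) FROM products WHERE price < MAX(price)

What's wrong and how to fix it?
Bug: MAX(price) on the right of the comparison is an aggregate-in-WHERE error

Fix: Put the inner MAX in a scalar subquery

Corrected query:
SELECT MAX(price) FROM products WHERE price < (SELECT MAX(price) FROM products)

Result:
MAX(price)
----------
1174.5    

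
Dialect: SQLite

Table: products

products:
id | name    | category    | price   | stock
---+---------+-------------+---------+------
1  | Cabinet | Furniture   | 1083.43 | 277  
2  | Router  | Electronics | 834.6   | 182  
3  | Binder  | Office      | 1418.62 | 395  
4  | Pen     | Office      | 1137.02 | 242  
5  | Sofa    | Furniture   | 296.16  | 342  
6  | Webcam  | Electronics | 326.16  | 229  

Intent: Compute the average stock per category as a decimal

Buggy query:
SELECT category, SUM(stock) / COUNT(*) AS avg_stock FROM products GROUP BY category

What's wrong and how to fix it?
Bug: SUM(stock) and COUNT(*) are both integers; the division truncates the fractional part

Fix: Cast one side to REAL so the division keeps the fractional part

Corrected query:
SELECT category, SUM(stock) * 1.0 / COUNT(*) AS avg_stock FROM products GROUP BY category

Result:
category    | avg_stock
------------+----------
Electronics | 205.5    
Furniture   | 309.5    
Office      | 318.5    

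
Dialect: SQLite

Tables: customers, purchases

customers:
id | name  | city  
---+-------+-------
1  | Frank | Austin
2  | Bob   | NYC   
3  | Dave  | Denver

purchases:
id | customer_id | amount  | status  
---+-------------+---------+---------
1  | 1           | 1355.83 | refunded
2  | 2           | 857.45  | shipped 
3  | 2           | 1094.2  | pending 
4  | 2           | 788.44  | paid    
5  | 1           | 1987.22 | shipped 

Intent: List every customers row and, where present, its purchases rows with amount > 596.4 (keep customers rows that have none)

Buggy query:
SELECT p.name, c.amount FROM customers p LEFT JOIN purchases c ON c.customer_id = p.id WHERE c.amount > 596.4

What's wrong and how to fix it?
Bug: A WHERE condition on the right-hand table after LEFT JOIN drops unmatched parents

Fix: Put 'c.amount > 596.4' in the JOIN's ON clause instead of WHERE

Corrected query:
SELECT p.name, c.amount FROM customers p LEFT JOIN purchases c ON c.customer_id = p.id AND c.amount > 596.4

Result:
name  | amount 
------+--------
Frank | 1355.83
Frank | 1987.22
Bob   | 788.44 
Bob   | 857.45 
Bob   | 1094.2 
Dave  | NULL   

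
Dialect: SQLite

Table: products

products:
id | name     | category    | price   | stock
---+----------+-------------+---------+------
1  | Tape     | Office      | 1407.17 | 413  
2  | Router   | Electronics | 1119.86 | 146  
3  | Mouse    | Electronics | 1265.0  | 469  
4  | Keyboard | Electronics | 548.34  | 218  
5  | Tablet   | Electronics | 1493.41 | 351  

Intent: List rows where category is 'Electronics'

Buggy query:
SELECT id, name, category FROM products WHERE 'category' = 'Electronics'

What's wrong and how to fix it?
Bug: Single quotes denote string literals in SQL; the column name is being compared as a constant string

Fix: Reference the column as category without single quotes

Corrected query:
SELECT id, name, category FROM products WHERE category = 'Electronics'

Result:
id | name     | category   
---+----------+------------
2  | Router   | Electronics
3  | Mouse    | Electronics
4  | Keyboard | Electronics
5  | Tablet   | Electronics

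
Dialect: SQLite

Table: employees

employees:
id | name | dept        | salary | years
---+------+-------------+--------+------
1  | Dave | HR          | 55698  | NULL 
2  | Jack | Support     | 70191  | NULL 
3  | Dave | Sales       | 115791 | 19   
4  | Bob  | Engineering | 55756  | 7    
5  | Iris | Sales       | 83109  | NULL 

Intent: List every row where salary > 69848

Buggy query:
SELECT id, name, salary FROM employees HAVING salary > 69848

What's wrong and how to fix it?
Bug: This is a non-aggregate query (no GROUP BY, no aggregates), so in SQLite the HAVING clause is invalid here; a row-level condition belongs in WHERE

Fix: Use WHERE for row-level filtering

Corrected query:
SELECT id, name, salary FROM employees WHERE salary > 69848

Result:
id | name | salary
---+------+-------
2  | Jack | 70191 
3  | Dave | 115791
5  | Iris | 83109 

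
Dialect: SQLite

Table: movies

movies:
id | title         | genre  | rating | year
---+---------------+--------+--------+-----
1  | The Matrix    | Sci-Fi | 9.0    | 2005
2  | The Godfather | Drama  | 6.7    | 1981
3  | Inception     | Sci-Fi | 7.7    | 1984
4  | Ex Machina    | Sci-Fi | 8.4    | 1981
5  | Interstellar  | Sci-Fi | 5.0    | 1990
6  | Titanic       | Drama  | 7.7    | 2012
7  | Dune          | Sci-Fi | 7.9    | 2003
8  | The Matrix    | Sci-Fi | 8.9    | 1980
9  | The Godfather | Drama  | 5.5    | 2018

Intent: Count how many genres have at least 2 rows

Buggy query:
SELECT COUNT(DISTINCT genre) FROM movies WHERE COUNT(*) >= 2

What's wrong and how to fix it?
Bug: WHERE filters individual rows, not groups, so a group-level COUNT is invalid there

Fix: Group first with HAVING COUNT(*) >= 2, then COUNT the resulting groups

Corrected query:
SELECT COUNT(*) FROM (SELECT genre FROM movies GROUP BY genre HAVING COUNT(*) >= 2)

Result:
COUNT(*)
--------
2       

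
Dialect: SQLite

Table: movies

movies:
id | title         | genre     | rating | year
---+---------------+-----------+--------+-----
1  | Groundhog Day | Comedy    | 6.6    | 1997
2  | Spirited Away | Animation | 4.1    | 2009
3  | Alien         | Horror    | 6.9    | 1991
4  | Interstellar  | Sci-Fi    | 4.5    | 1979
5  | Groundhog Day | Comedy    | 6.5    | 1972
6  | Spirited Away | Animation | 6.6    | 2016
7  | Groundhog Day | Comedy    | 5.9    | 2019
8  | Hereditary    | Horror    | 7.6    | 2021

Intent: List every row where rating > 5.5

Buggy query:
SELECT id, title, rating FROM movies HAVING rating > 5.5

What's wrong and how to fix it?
Bug: This is a non-aggregate query (no GROUP BY, no aggregates), so in SQLite the HAVING clause is invalid here; a row-level condition belongs in WHERE

Fix: Use WHERE for row-level filtering

Corrected query:
SELECT id, title, rating FROM movies WHERE rating > 5.5

Result:
id | title         | rating
---+---------------+-------
1  | Groundhog Day | 6.6   
3  | Alien         | 6.9   
5  | Groundhog Day | 6.5   
6  | Spirited Away | 6.6   
7  | Groundhog Day | 5.9   
8  | Hereditary    | 7.6   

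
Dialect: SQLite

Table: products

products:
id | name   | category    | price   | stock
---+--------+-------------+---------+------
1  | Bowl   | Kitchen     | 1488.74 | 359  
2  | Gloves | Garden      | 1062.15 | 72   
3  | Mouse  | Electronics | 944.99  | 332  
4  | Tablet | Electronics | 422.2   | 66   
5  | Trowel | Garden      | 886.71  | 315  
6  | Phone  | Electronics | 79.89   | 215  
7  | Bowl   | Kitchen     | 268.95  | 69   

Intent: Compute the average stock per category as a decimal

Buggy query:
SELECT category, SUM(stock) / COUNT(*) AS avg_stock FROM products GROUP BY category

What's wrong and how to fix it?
Bug: Both operands are integers, so '/' performs integer division and truncates

Fix: Cast one side to REAL so the division keeps the fractional part

Corrected query:
SELECT category, SUM(stock) * 1.0 / COUNT(*) AS avg_stock FROM products GROUP BY category

Result:
category    | avg_stock 
------------+-----------
Electronics | 204.333333
Garden      | 193.5     
Kitchen     | 214       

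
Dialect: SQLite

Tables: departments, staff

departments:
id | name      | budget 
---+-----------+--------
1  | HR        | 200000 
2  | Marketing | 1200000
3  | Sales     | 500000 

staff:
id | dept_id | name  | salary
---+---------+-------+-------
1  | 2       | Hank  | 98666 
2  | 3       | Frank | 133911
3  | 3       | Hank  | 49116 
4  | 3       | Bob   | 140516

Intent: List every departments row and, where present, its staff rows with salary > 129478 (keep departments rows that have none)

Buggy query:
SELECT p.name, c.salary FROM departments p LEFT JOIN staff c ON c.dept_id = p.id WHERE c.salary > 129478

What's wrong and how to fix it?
Bug: A WHERE condition on the right-hand table after LEFT JOIN drops unmatched parents

Fix: Move the right-table condition into the ON clause so unmatched parents are kept

Corrected query:
SELECT p.name, c.salary FROM departments p LEFT JOIN staff c ON c.dept_id = p.id AND c.salary > 129478

Result:
name      | salary
----------+-------
HR        | NULL  
Marketing | NULL  
Sales     | 133911
Sales     | 140516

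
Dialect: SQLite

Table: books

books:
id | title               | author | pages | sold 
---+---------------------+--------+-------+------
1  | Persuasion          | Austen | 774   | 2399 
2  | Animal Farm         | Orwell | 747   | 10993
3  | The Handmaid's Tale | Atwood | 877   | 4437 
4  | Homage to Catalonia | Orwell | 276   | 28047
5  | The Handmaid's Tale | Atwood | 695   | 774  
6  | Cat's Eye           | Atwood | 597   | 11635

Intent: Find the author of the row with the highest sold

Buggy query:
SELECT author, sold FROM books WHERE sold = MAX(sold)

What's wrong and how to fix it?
Bug: MAX(sold) is an aggregate and cannot be used directly in WHERE

Fix: Wrap MAX in a scalar subquery so WHERE compares against a single value

Corrected query:
SELECT author, sold FROM books WHERE sold = (SELECT MAX(sold) FROM books)

Result:
author | sold 
-------+------
Orwell | 28047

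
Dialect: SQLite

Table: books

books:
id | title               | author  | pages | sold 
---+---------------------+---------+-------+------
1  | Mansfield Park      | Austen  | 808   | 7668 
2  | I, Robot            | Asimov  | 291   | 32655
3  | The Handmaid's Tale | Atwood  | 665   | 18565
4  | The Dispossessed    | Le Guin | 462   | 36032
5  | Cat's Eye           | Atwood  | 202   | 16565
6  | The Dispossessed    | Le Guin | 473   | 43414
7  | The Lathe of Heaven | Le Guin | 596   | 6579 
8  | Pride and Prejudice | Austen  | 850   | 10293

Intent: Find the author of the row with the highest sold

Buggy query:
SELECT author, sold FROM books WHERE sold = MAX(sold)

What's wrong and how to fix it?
Bug: MAX(sold) is an aggregate and cannot be used directly in WHERE

Fix: Wrap MAX in a scalar subquery so WHERE compares against a single value

Corrected query:
SELECT author, sold FROM books WHERE sold = (SELECT MAX(sold) FROM books)

Result:
author  | sold 
--------+------
Le Guin | 43414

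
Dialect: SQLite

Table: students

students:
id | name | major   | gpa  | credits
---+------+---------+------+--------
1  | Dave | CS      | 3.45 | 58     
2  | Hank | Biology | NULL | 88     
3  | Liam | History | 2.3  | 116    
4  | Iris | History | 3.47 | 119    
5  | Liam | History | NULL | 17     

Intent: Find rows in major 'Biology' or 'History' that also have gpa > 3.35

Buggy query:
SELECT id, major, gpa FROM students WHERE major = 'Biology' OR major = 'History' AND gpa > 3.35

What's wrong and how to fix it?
Bug: AND binds tighter than OR, so this parses as major = 'Biology' OR (major = 'History' AND gpa > 3.35)

Fix: Group the OR with parentheses (or use IN), then AND the threshold

Corrected query:
SELECT id, major, gpa FROM students WHERE (major = 'Biology' OR major = 'History') AND gpa > 3.35

Result:
id | major   | gpa 
---+---------+-----
4  | History | 3.47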